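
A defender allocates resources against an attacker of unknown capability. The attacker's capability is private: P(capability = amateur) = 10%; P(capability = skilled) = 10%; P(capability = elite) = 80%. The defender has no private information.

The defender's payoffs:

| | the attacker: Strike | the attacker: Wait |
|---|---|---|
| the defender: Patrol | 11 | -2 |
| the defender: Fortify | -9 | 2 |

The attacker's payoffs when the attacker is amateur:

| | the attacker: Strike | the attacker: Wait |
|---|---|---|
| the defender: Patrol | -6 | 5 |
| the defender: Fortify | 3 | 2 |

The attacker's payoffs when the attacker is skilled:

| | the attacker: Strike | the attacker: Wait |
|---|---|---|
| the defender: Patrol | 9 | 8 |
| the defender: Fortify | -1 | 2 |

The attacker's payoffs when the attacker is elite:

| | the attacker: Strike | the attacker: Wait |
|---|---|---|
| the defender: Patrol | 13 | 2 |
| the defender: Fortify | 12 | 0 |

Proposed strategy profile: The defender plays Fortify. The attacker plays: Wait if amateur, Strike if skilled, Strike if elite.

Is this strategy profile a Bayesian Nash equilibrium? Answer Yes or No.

No

The defender plays Fortify: E[Fortify] = 0.1·(2) + 0.1·(-9) + 0.8·(-9) = -7.9; E[Patrol] = 9.7. Not best-responding. ✗
The attacker (capability amateur), facing Fortify: Strike gives 3, Wait gives 2. Proposed Wait is not best — profitable deviation exists. ✗
The attacker (capability skilled), facing Fortify: Strike gives -1, Wait gives 2. Proposed Strike is not best — profitable deviation exists. ✗
The attacker (capability elite), facing Fortify: Strike gives 12, Wait gives 0. Proposed Strike is best. ✓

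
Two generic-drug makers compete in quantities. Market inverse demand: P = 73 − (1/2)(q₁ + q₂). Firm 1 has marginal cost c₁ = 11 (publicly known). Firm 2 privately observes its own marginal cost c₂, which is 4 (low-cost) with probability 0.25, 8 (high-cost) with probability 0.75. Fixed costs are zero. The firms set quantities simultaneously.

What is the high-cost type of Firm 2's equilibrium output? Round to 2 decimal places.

45.67

Each type of Firm 2 best-responds to q₁; Firm 1 best-responds to the expected q₂ over Firm 2's types.
Firm 2 with cost c maximizes (73 − (1/2)(q₁+q₂) − c)·q₂, giving q₂(c) = (73 − c − (1/2)q₁).
E[c₂] = 0.25·4 + 0.75·8 = 7
Firm 1's FOC against E[q₂] yields q₁ = (73 − 2·11 + E[c₂])/(3/2) = (73 − 22 + 7)/(3/2) = 38.6667.
q₂(high-cost) = (73 − 8 − (1/2)·38.6667) = 45.6667.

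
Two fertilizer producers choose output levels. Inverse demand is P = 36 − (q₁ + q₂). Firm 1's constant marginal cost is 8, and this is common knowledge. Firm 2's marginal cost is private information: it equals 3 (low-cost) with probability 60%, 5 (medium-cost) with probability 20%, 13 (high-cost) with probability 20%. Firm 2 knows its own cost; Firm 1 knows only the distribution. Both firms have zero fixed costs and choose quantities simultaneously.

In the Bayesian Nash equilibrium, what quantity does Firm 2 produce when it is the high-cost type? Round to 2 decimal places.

Type-c best response for Firm 2: q₂(c) = (36 − c)/2 − q₁/2.
Firm 1 maximizes expected profit; its first-order condition is 36 − 2q₁ − E[q₂] − 8 = 0.
Substituting E[q₂] and solving: E[c₂] = 5.4, so q₁ = (36 − 2·8 + 5.4)/3 = 8.46667.
q₂(high-cost) = (36 − 13 − 8.46667)/2 = 7.26667.

7.27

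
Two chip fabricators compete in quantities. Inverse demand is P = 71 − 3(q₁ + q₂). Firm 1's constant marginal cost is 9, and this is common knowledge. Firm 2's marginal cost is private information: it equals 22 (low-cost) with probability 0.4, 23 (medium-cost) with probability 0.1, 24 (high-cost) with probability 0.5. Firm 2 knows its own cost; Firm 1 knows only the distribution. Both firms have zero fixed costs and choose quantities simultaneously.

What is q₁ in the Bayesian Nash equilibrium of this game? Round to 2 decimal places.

8.46

Type-c best response for Firm 2: q₂(c) = (71 − c)/6 − q₁/2.
Firm 1 maximizes expected profit; its first-order condition is 71 − 6q₁ − 3E[q₂] − 9 = 0.
Substituting E[q₂] and solving: E[c₂] = 23.1, so q₁ = (71 − 2·9 + 23.1)/9 = 8.45556.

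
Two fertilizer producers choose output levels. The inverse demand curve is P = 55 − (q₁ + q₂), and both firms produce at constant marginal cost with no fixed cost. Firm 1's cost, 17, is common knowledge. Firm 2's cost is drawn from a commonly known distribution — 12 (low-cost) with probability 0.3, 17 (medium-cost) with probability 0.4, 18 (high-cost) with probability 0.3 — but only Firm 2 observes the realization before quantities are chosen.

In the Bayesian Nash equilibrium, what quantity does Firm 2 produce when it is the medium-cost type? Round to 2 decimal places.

12.87

Type-c best response for Firm 2: q₂(c) = (55 − c)/2 − q₁/2.
Firm 1 maximizes expected profit; its first-order condition is 55 − 2q₁ − E[q₂] − 17 = 0.
Substituting E[q₂] and solving: E[c₂] = 15.8, so q₁ = (55 − 2·17 + 15.8)/3 = 12.2667.
q₂(medium-cost) = (55 − 17 − 12.2667)/2 = 12.8667.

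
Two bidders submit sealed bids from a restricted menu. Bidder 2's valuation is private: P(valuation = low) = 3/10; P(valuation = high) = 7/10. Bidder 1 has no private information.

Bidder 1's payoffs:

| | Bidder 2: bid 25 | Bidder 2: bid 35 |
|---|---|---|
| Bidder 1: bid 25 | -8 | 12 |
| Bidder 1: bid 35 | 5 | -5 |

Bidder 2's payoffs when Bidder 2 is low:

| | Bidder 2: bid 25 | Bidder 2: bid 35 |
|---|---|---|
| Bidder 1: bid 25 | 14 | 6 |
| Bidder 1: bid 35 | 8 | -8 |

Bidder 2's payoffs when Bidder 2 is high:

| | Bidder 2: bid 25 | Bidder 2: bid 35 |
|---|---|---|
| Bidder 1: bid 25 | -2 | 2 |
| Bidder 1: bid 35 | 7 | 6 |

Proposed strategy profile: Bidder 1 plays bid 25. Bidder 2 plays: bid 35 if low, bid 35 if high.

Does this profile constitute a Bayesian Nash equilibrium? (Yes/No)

A profile is a BNE iff every type of every player is best-responding given beliefs about the other side.
Bidder 1 plays bid 25: E[bid 25] = 3/10·(12) + 7/10·(12) = 12; E[bid 35] = -5. Best-responding. ✓
Bidder 2 (valuation low), facing bid 25: bid 25 gives 14, bid 35 gives 6. Proposed bid 35 is not best — profitable deviation exists. ✗
Bidder 2 (valuation high), facing bid 25: bid 25 gives -2, bid 35 gives 2. Proposed bid 35 is best. ✓

No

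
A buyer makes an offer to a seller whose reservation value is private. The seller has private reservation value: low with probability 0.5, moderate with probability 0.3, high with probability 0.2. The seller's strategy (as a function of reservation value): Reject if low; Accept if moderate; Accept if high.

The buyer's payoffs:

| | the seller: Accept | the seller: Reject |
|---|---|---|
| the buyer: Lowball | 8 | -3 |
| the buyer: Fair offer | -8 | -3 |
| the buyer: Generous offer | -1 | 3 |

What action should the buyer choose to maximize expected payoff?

E[Lowball] = 0.5·(-3) + 0.3·(8) + 0.2·(8) = 2.5
E[Fair offer] = 0.5·(-3) + 0.3·(-8) + 0.2·(-8) = -5.5
E[Generous offer] = 0.5·(3) + 0.3·(-1) + 0.2·(-1) = 1
Best response: Lowball (2.5 is the largest).

Lowball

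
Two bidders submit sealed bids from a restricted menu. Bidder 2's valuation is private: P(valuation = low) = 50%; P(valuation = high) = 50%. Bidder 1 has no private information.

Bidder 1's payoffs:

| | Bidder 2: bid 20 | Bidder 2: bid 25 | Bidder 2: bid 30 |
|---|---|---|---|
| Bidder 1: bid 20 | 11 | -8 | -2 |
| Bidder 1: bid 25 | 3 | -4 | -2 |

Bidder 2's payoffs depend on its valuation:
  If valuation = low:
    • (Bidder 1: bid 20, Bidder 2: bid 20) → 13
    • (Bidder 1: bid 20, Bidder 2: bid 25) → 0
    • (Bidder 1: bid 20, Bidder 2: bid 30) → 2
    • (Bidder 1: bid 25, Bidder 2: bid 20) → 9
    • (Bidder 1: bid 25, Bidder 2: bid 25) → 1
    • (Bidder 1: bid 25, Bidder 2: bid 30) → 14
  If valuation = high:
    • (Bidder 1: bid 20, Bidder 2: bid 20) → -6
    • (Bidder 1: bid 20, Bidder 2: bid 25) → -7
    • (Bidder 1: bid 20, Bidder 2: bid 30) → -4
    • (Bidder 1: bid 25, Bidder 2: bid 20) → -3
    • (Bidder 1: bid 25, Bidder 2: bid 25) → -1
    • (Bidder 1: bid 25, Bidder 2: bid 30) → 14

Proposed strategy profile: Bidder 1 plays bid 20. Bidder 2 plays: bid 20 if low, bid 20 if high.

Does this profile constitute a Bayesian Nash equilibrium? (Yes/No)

Bidder 1 plays bid 20: E[bid 20] = 0.5·(11) + 0.5·(11) = 11; E[bid 25] = 3. Best-responding. ✓
Bidder 2 (valuation low), facing bid 20: bid 20 gives 13, bid 25 gives 0, bid 30 gives 2. Proposed bid 20 is best. ✓
Bidder 2 (valuation high), facing bid 20: bid 20 gives -6, bid 25 gives -7, bid 30 gives -4. Proposed bid 20 is not best — profitable deviation exists. ✗

No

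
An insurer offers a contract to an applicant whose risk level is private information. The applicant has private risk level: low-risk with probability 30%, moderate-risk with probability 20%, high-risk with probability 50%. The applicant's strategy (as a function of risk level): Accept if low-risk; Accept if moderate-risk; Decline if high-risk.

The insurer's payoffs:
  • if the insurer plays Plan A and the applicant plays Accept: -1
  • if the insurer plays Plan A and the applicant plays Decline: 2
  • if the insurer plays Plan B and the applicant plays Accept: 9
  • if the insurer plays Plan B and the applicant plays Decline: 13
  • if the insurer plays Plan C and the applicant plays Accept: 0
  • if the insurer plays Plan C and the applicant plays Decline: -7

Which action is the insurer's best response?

Compute the insurer's expected payoff for each action, taking the expectation over the applicant's type.
E[Plan A] = 0.3·(-1) + 0.2·(-1) + 0.5·(2) = 0.5
E[Plan B] = 0.3·(9) + 0.2·(9) + 0.5·(13) = 11
E[Plan C] = 0.3·(0) + 0.2·(0) + 0.5·(-7) = -3.5
Best response: Plan B (11 is the largest).

Plan B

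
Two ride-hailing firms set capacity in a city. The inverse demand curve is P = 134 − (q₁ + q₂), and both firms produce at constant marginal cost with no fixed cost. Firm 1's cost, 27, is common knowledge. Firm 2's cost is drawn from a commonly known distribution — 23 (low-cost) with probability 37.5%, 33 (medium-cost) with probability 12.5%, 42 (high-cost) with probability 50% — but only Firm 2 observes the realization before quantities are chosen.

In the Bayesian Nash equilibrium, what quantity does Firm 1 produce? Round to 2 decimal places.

Each type of Firm 2 best-responds to q₁; Firm 1 best-responds to the expected q₂ over Firm 2's types.
Firm 2 with cost c maximizes (134 − (q₁+q₂) − c)·q₂, giving q₂(c) = (134 − c − q₁)/2.
E[c₂] = 0.375·23 + 0.125·33 + 0.5·42 = 33.75
Firm 1's FOC against E[q₂] yields q₁ = (134 − 2·27 + E[c₂])/3 = (134 − 54 + 33.75)/3 = 37.9167.

37.92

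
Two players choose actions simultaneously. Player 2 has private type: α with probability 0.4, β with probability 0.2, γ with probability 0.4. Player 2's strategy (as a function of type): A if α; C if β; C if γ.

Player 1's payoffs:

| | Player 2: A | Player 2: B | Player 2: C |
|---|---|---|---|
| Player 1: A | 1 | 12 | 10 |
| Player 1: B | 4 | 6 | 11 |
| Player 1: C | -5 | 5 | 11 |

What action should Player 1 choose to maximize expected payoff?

Compute Player 1's expected payoff for each action, taking the expectation over Player 2's type.
E[A] = 0.4·(1) + 0.2·(10) + 0.4·(10) = 6.4
E[B] = 0.4·(4) + 0.2·(11) + 0.4·(11) = 8.2
E[C] = 0.4·(-5) + 0.2·(11) + 0.4·(11) = 4.6
Best response: B (8.2 is the largest).

B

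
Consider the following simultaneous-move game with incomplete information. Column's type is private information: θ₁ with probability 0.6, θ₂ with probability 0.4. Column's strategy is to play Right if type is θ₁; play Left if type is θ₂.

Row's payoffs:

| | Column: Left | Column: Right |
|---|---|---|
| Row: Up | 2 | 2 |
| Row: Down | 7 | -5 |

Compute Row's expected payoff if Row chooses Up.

2

E[Up] = 0.6·2 + 0.4·2 = 1.2 + 0.8 = 2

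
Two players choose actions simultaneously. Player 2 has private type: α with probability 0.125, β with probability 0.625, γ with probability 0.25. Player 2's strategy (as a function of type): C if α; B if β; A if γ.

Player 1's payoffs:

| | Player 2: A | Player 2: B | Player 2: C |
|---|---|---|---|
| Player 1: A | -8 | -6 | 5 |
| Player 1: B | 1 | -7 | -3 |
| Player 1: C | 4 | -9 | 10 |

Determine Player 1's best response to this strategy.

C

E[A] = 0.125·(5) + 0.625·(-6) + 0.25·(-8) = -5.125
E[B] = 0.125·(-3) + 0.625·(-7) + 0.25·(1) = -4.5
E[C] = 0.125·(10) + 0.625·(-9) + 0.25·(4) = -3.375
Best response: C (-3.375 is the largest).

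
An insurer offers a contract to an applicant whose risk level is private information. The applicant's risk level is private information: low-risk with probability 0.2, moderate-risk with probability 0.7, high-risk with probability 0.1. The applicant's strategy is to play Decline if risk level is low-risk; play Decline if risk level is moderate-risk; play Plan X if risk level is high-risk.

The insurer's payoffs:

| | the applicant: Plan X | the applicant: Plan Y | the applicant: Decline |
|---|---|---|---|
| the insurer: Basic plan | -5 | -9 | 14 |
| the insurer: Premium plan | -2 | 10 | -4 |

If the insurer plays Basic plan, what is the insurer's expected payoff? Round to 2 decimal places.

12.10

E[Basic plan] = 0.2·14 + 0.7·14 + 0.1·(-5) = 2.8 + 9.8 + (-0.5) = 12.1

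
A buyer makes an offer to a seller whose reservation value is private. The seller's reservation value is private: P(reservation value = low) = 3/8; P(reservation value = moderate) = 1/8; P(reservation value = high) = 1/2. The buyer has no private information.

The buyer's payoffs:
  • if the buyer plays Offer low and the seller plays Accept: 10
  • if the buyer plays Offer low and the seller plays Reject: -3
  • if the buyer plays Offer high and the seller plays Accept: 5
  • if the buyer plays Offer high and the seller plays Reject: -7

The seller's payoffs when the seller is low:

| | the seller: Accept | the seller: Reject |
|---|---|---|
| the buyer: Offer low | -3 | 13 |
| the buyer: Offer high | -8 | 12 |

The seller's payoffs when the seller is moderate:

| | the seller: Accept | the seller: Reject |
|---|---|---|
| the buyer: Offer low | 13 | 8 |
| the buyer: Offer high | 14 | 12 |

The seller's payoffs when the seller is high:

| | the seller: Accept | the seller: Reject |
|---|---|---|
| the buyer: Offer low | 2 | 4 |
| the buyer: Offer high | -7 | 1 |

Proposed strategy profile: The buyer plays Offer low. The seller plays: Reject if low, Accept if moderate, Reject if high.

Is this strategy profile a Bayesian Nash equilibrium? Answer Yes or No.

Yes

The buyer plays Offer low: E[Offer low] = 3/8·(-3) + 1/8·(10) + 1/2·(-3) = -11/8; E[Offer high] = -11/2. Best-responding. ✓
The seller (reservation value low), facing Offer low: Accept gives -3, Reject gives 13. Proposed Reject is best. ✓
The seller (reservation value moderate), facing Offer low: Accept gives 13, Reject gives 8. Proposed Accept is best. ✓
The seller (reservation value high), facing Offer low: Accept gives 2, Reject gives 4. Proposed Reject is best. ✓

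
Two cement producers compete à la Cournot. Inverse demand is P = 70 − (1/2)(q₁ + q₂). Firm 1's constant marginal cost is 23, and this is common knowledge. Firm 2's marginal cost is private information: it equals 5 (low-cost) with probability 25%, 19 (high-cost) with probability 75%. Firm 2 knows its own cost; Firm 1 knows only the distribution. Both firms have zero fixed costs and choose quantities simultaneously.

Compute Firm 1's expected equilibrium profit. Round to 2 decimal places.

Type-c best response for Firm 2: q₂(c) = (70 − c) − q₁/2.
Firm 1 maximizes expected profit; its first-order condition is 70 − q₁ − (1/2)E[q₂] − 23 = 0.
Substituting E[q₂] and solving: E[c₂] = 15.5, so q₁ = (70 − 2·23 + 15.5)/(3/2) = 26.3333.
E[P] = 70 − (1/2)·(q₁ + E[q₂]) = 36.1667; Firm 1's expected profit = (E[P] − 23)·q₁ = (36.1667 − 23)·26.3333 = 346.722.

346.72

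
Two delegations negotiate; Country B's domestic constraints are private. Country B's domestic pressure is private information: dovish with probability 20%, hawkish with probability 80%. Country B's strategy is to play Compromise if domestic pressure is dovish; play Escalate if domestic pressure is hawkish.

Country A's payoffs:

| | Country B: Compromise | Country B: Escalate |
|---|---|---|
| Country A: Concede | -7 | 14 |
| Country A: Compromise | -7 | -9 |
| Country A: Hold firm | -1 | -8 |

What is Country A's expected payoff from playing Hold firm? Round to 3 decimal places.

-6.600

E[Hold firm] = 0.2·(-1) + 0.8·(-8) = (-0.2) + (-6.4) = -6.6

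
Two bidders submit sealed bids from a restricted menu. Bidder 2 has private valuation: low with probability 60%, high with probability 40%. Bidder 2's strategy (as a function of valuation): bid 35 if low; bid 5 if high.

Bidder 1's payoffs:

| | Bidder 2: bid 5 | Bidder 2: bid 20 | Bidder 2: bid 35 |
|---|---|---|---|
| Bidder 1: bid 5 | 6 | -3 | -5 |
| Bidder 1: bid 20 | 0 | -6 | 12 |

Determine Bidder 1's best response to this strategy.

bid 20

E[bid 5] = 0.6·(-5) + 0.4·(6) = -0.6
E[bid 20] = 0.6·(12) + 0.4·(0) = 7.2
Best response: bid 20 (7.2 is the largest).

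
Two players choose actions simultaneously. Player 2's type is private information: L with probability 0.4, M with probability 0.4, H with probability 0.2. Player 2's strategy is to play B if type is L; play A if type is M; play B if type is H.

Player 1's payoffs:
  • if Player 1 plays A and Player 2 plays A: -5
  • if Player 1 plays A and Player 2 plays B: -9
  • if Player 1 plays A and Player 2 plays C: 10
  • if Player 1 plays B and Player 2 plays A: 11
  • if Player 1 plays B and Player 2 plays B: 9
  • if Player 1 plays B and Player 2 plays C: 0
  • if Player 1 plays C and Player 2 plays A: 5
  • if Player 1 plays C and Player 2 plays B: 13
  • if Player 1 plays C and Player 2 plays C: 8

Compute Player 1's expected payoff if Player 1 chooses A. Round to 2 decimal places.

-7.40

Take the expectation over Player 2's type, weighting each type's action by its prior probability.
E[A] = 0.4·(-9) + 0.4·(-5) + 0.2·(-9) = (-3.6) + (-2) + (-1.8) = -7.4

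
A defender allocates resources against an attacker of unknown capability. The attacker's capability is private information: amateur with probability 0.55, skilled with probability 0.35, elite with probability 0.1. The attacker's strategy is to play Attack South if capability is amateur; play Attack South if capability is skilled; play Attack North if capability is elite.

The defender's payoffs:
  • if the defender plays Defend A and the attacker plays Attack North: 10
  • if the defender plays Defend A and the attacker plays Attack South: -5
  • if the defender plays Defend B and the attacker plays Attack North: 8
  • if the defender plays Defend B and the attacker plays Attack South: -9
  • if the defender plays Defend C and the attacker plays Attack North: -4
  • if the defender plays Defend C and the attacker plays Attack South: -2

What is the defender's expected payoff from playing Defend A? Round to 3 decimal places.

E[Defend A] = 0.55·(-5) + 0.35·(-5) + 0.1·10 = (-2.75) + (-1.75) + 1 = -3.5

-3.500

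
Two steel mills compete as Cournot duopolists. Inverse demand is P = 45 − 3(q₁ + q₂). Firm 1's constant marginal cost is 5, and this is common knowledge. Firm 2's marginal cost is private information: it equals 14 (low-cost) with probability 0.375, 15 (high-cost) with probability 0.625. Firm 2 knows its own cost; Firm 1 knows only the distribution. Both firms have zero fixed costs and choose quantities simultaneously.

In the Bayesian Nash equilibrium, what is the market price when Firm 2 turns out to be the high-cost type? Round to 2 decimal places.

21.73

Each type of Firm 2 best-responds to q₁; Firm 1 best-responds to the expected q₂ over Firm 2's types.
Firm 2 with cost c maximizes (45 − 3(q₁+q₂) − c)·q₂, giving q₂(c) = (45 − c − 3q₁)/6.
E[c₂] = 0.375·14 + 0.625·15 = 14.625
Firm 1's FOC against E[q₂] yields q₁ = (45 − 2·5 + E[c₂])/9 = (45 − 10 + 14.625)/9 = 5.51389.
q₂(high-cost) = 2.24306, so P = 45 − 3·(5.51389 + 2.24306) = 21.7292.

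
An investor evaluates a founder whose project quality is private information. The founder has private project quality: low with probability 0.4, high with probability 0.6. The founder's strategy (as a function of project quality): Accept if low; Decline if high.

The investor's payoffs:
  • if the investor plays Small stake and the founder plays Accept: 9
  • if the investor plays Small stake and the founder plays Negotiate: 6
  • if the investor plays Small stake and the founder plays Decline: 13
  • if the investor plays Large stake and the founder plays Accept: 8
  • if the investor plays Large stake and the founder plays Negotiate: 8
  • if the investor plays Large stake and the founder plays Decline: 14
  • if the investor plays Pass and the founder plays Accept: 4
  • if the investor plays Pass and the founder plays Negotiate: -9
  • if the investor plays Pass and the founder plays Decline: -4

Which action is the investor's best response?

Compute the investor's expected payoff for each action, taking the expectation over the founder's type.
E[Small stake] = 0.4·(9) + 0.6·(13) = 11.4
E[Large stake] = 0.4·(8) + 0.6·(14) = 11.6
E[Pass] = 0.4·(4) + 0.6·(-4) = -0.8
Best response: Large stake (11.6 is the largest).

Large stake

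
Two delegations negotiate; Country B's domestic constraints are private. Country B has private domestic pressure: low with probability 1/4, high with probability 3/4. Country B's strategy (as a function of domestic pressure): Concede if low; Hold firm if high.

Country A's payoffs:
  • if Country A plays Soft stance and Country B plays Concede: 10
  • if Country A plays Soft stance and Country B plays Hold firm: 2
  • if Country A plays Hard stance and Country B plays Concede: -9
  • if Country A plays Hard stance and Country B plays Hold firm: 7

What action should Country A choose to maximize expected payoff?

Compute Country A's expected payoff for each action, taking the expectation over Country B's type.
E[Soft stance] = 1/4·(10) + 3/4·(2) = 4
E[Hard stance] = 1/4·(-9) + 3/4·(7) = 3
Best response: Soft stance (4 is the largest).

Soft stance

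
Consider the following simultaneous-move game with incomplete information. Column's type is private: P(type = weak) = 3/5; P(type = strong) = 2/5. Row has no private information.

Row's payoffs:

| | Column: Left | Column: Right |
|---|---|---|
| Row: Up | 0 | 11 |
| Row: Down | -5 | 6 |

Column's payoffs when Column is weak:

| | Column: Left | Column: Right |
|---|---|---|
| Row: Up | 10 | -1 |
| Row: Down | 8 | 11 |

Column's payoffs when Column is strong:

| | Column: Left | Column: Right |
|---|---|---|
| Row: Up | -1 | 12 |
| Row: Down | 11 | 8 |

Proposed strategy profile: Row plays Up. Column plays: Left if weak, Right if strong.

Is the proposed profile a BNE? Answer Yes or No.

Yes

A profile is a BNE iff every type of every player is best-responding given beliefs about the other side.
Row plays Up: E[Up] = 3/5·(0) + 2/5·(11) = 22/5; E[Down] = -3/5. Best-responding. ✓
Column (type weak), facing Up: Left gives 10, Right gives -1. Proposed Left is best. ✓
Column (type strong), facing Up: Left gives -1, Right gives 12. Proposed Right is best. ✓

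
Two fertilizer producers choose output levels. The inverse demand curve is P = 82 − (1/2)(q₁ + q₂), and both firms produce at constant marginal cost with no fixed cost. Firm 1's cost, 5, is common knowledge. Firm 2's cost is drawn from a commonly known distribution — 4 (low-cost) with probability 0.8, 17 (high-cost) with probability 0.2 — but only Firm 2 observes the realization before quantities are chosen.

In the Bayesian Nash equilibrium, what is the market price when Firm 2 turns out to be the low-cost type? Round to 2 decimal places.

Type-c best response for Firm 2: q₂(c) = (82 − c) − q₁/2.
Firm 1 maximizes expected profit; its first-order condition is 82 − q₁ − (1/2)E[q₂] − 5 = 0.
Substituting E[q₂] and solving: E[c₂] = 6.6, so q₁ = (82 − 2·5 + 6.6)/(3/2) = 52.4.
q₂(low-cost) = 51.8, so P = 82 − (1/2)·(52.4 + 51.8) = 29.9.

29.90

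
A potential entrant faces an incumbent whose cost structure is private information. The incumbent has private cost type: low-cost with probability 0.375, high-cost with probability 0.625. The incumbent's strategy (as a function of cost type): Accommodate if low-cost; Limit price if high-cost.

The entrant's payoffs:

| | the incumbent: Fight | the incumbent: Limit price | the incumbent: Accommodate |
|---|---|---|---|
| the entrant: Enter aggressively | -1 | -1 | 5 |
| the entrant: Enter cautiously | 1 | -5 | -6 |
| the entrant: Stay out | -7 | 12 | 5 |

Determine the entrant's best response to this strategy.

Compute the entrant's expected payoff for each action, taking the expectation over the incumbent's type.
E[Enter aggressively] = 0.375·(5) + 0.625·(-1) = 1.25
E[Enter cautiously] = 0.375·(-6) + 0.625·(-5) = -5.375
E[Stay out] = 0.375·(5) + 0.625·(12) = 9.375
Best response: Stay out (9.375 is the largest).

Stay out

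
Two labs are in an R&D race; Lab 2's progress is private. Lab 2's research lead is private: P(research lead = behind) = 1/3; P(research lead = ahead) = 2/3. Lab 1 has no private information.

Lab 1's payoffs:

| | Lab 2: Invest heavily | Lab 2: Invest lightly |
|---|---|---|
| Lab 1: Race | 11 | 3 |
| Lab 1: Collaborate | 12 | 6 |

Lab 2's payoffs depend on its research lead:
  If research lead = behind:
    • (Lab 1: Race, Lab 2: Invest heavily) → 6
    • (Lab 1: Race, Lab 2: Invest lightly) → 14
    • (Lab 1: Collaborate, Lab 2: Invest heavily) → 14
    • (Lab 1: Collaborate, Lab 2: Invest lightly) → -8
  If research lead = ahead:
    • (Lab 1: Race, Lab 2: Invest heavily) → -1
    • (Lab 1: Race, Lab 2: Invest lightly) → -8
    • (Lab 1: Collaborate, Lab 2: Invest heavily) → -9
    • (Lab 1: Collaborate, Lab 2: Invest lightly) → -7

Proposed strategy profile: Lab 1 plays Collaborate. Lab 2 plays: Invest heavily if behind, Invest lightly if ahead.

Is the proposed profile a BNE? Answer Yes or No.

Lab 1 plays Collaborate: E[Collaborate] = 1/3·(12) + 2/3·(6) = 8; E[Race] = 17/3. Best-responding. ✓
Lab 2 (research lead behind), facing Collaborate: Invest heavily gives 14, Invest lightly gives -8. Proposed Invest heavily is best. ✓
Lab 2 (research lead ahead), facing Collaborate: Invest heavily gives -9, Invest lightly gives -7. Proposed Invest lightly is best. ✓

Yes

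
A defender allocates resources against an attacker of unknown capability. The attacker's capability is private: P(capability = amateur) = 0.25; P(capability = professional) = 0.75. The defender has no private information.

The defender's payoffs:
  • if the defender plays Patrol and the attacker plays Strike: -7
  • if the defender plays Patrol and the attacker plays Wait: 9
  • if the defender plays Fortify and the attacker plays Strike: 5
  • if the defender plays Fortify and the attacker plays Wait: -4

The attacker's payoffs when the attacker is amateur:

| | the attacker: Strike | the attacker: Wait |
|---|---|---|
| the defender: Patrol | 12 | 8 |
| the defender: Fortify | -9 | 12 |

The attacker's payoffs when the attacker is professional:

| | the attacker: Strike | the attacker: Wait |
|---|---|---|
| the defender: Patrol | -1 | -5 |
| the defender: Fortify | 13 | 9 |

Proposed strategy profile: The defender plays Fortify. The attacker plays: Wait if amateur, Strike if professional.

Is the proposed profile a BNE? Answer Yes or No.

Yes

The defender plays Fortify: E[Fortify] = 0.25·(-4) + 0.75·(5) = 2.75; E[Patrol] = -3. Best-responding. ✓
The attacker (capability amateur), facing Fortify: Strike gives -9, Wait gives 12. Proposed Wait is best. ✓
The attacker (capability professional), facing Fortify: Strike gives 13, Wait gives 9. Proposed Strike is best. ✓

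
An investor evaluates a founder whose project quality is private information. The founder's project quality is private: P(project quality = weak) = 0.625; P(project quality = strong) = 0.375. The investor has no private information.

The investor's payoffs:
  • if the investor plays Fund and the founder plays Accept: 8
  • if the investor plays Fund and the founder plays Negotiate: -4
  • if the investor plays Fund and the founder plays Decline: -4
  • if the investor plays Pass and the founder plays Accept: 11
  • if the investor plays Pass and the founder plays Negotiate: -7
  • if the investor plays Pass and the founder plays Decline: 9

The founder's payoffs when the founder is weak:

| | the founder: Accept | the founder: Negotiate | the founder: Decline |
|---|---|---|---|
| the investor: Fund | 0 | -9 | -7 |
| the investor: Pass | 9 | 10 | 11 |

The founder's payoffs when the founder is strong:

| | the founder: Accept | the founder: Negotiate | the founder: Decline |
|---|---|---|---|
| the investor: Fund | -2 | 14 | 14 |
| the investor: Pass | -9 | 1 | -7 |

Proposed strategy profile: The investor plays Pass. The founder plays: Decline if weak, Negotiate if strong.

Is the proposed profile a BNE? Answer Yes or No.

The investor plays Pass: E[Pass] = 0.625·(9) + 0.375·(-7) = 3; E[Fund] = -4. Best-responding. ✓
The founder (project quality weak), facing Pass: Accept gives 9, Negotiate gives 10, Decline gives 11. Proposed Decline is best. ✓
The founder (project quality strong), facing Pass: Accept gives -9, Negotiate gives 1, Decline gives -7. Proposed Negotiate is best. ✓

Yes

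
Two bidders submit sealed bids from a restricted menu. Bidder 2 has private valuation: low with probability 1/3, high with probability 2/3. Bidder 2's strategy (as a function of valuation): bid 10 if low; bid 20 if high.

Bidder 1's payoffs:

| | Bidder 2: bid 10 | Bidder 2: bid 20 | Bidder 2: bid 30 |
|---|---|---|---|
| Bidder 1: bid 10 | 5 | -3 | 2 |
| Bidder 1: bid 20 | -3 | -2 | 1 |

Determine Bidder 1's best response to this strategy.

bid 10

Compute Bidder 1's expected payoff for each action, taking the expectation over Bidder 2's type.
E[bid 10] = 1/3·(5) + 2/3·(-3) = -1/3
E[bid 20] = 1/3·(-3) + 2/3·(-2) = -7/3
Best response: bid 10 (-1/3 is the largest).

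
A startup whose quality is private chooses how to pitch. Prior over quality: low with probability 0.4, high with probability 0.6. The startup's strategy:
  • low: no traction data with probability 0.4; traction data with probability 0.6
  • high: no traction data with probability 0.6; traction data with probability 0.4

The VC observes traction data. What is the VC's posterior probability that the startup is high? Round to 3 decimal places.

P(traction data) = 0.4·0.6 + 0.6·0.4 = 0.48
P(high | traction data) = (0.6·0.4) / 0.48 = 0.24 / 0.48 = 0.5

0.500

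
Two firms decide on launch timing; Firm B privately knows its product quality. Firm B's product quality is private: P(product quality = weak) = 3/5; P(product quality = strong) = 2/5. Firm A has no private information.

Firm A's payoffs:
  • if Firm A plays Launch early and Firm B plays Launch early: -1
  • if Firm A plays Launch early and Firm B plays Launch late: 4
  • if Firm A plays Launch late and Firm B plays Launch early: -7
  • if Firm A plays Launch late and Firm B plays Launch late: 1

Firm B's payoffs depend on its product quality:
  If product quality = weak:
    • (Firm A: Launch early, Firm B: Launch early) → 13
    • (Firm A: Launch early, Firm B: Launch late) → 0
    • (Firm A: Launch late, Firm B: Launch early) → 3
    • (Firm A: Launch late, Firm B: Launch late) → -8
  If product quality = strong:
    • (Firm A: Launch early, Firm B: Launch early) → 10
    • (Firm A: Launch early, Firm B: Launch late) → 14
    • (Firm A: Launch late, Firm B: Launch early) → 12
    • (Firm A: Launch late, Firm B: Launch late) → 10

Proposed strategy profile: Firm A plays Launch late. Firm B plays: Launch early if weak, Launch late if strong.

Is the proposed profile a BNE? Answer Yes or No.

Firm A plays Launch late: E[Launch late] = 3/5·(-7) + 2/5·(1) = -19/5; E[Launch early] = 1. Not best-responding. ✗
Firm B (product quality weak), facing Launch late: Launch early gives 3, Launch late gives -8. Proposed Launch early is best. ✓
Firm B (product quality strong), facing Launch late: Launch early gives 12, Launch late gives 10. Proposed Launch late is not best — profitable deviation exists. ✗

No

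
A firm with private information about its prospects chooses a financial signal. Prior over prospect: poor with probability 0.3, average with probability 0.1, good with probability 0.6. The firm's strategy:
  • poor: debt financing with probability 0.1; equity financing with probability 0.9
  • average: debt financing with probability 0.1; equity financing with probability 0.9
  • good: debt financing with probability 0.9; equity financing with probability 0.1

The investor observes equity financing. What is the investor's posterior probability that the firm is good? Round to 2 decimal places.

P(equity financing) = 0.3·0.9 + 0.1·0.9 + 0.6·0.1 = 0.42
P(good | equity financing) = (0.6·0.1) / 0.42 = 0.06 / 0.42 = 0.142857

0.14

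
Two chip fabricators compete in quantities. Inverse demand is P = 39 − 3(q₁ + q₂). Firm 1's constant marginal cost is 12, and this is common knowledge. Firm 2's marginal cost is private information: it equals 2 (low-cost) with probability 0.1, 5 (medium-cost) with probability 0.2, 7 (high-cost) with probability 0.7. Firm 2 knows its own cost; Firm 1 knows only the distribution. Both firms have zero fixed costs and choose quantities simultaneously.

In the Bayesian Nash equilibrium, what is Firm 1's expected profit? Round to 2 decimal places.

16.49

Each type of Firm 2 best-responds to q₁; Firm 1 best-responds to the expected q₂ over Firm 2's types.
Firm 2 with cost c maximizes (39 − 3(q₁+q₂) − c)·q₂, giving q₂(c) = (39 − c − 3q₁)/6.
E[c₂] = 0.1·2 + 0.2·5 + 0.7·7 = 6.1
Firm 1's FOC against E[q₂] yields q₁ = (39 − 2·12 + E[c₂])/9 = (39 − 24 + 6.1)/9 = 2.34444.
E[P] = 39 − 3·(q₁ + E[q₂]) = 19.0333; Firm 1's expected profit = (E[P] − 12)·q₁ = (19.0333 − 12)·2.34444 = 16.4893.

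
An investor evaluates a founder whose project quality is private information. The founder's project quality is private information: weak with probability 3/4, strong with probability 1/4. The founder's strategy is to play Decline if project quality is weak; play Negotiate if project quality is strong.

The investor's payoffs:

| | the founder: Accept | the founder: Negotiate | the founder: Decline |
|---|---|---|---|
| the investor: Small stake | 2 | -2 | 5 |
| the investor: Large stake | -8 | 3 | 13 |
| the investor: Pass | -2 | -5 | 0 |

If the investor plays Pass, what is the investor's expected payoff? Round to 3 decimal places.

E[Pass] = 3/4·0 + 1/4·(-5) = 0 + (-5/4) = -5/4

-1.250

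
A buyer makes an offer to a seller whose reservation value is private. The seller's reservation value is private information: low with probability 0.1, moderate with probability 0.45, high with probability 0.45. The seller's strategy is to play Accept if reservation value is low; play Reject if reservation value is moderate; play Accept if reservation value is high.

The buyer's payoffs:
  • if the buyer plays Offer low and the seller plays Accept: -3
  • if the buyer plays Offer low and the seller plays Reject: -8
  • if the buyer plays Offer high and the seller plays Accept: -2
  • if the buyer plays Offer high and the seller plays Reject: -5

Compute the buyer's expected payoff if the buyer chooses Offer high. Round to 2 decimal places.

-3.35

Take the expectation over the seller's reservation value, weighting each type's action by its prior probability.
E[Offer high] = 0.1·(-2) + 0.45·(-5) + 0.45·(-2) = (-0.2) + (-2.25) + (-0.9) = -3.35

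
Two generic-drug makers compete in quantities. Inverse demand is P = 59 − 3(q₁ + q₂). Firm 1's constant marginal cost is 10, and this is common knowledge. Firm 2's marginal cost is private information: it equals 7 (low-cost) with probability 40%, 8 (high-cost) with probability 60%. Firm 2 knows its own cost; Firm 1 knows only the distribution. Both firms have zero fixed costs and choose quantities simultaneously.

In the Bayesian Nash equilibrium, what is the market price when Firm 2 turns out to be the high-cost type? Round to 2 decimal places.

Type-c best response for Firm 2: q₂(c) = (59 − c)/6 − q₁/2.
Firm 1 maximizes expected profit; its first-order condition is 59 − 6q₁ − 3E[q₂] − 10 = 0.
Substituting E[q₂] and solving: E[c₂] = 7.6, so q₁ = (59 − 2·10 + 7.6)/9 = 5.17778.
q₂(high-cost) = 5.91111, so P = 59 − 3·(5.17778 + 5.91111) = 25.7333.

25.73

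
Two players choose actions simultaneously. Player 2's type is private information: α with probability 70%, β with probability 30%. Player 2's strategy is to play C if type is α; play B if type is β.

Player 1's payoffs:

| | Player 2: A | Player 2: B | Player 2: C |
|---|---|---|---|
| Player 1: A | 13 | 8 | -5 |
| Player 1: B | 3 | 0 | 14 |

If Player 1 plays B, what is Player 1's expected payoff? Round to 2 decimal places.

9.80

E[B] = 0.7·14 + 0.3·0 = 9.8 + 0 = 9.8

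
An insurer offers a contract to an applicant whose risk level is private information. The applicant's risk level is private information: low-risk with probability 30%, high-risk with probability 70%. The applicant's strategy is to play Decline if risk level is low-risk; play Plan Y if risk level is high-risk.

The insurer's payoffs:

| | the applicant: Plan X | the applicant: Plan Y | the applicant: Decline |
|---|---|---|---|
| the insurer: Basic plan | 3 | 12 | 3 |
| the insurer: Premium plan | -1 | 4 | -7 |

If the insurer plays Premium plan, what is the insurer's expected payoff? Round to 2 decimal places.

Take the expectation over the applicant's risk level, weighting each type's action by its prior probability.
E[Premium plan] = 0.3·(-7) + 0.7·4 = (-2.1) + 2.8 = 0.7

0.70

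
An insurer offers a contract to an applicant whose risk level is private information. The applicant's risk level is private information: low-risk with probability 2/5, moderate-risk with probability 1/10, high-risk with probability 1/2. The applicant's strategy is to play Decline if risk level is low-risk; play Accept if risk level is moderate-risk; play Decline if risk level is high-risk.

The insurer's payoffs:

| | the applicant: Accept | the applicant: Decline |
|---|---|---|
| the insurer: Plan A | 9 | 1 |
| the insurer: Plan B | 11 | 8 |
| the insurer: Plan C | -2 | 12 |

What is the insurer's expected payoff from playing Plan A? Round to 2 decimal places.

1.80

Take the expectation over the applicant's risk level, weighting each type's action by its prior probability.
E[Plan A] = 2/5·1 + 1/10·9 + 1/2·1 = 2/5 + 9/10 + 1/2 = 9/5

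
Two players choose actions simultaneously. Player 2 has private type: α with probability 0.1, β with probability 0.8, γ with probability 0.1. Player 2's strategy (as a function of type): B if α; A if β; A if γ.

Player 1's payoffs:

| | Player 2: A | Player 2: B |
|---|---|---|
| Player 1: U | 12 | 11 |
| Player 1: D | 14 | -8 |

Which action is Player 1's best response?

U

E[U] = 0.1·(11) + 0.8·(12) + 0.1·(12) = 11.9
E[D] = 0.1·(-8) + 0.8·(14) + 0.1·(14) = 11.8
Best response: U (11.9 is the largest).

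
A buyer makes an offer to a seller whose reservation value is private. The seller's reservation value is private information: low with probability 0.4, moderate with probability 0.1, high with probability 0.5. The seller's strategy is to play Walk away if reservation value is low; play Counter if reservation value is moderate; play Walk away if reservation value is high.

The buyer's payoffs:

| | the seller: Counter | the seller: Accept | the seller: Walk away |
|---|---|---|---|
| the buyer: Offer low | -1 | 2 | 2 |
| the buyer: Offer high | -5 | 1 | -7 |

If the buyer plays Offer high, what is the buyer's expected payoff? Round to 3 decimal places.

Take the expectation over the seller's reservation value, weighting each type's action by its prior probability.
E[Offer high] = 0.4·(-7) + 0.1·(-5) + 0.5·(-7) = (-2.8) + (-0.5) + (-3.5) = -6.8

-6.800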